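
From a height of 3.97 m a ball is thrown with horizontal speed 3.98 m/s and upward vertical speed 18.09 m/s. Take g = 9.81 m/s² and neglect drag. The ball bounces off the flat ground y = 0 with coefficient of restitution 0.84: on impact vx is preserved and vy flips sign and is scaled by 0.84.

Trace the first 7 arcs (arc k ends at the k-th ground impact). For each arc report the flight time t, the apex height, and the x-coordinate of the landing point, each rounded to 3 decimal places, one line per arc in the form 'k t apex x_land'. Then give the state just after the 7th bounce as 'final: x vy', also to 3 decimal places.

Arc 1: start y=3.970, vy=18.090 → t=3.896, apex=20.649, x_land=15.505, impact vy=-20.128
  bounce: vy ← 0.84·20.128 = 16.908
Arc 2: start y=0.000, vy=16.908 → t=3.447, apex=14.570, x_land=29.224, impact vy=-16.908
  bounce: vy ← 0.84·16.908 = 14.202
Arc 3: start y=0.000, vy=14.202 → t=2.895, apex=10.281, x_land=40.749, impact vy=-14.202
  bounce: vy ← 0.84·14.202 = 11.930
Arc 4: start y=0.000, vy=11.930 → t=2.432, apex=7.254, x_land=50.429, impact vy=-11.930
  bounce: vy ← 0.84·11.930 = 10.021
Arc 5: start y=0.000, vy=10.021 → t=2.043, apex=5.118, x_land=58.560, impact vy=-10.021
  bounce: vy ← 0.84·10.021 = 8.418
Arc 6: start y=0.000, vy=8.418 → t=1.716, apex=3.612, x_land=65.390, impact vy=-8.418
  bounce: vy ← 0.84·8.418 = 7.071
Arc 7: start y=0.000, vy=7.071 → t=1.442, apex=2.548, x_land=71.128, impact vy=-7.071
  bounce: vy ← 0.84·7.071 = 5.940

1 3.896 20.649 15.505
2 3.447 14.570 29.224
3 2.895 10.281 40.749
4 2.432 7.254 50.429
5 2.043 5.118 58.560
6 1.716 3.612 65.390
7 1.442 2.548 71.128
final: 71.128 5.940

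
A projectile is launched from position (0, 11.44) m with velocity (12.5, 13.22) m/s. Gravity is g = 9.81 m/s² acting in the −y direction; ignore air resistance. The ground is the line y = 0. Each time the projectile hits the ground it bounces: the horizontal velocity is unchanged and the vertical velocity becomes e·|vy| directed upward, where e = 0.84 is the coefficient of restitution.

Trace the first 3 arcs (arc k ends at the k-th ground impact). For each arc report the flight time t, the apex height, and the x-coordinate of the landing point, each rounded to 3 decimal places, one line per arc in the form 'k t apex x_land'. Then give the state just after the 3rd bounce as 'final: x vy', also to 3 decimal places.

1 3.384 20.348 42.304
2 3.422 14.357 85.076
3 2.874 10.131 121.004
final: 121.004 11.843

Arc 1: start y=11.440, vy=13.220 → t=3.384, apex=20.348, x_land=42.304, impact vy=-19.981
  bounce: vy ← 0.84·19.981 = 16.784
Arc 2: start y=0.000, vy=16.784 → t=3.422, apex=14.357, x_land=85.076, impact vy=-16.784
  bounce: vy ← 0.84·16.784 = 14.098
Arc 3: start y=0.000, vy=14.098 → t=2.874, apex=10.131, x_land=121.004, impact vy=-14.098
  bounce: vy ← 0.84·14.098 = 11.843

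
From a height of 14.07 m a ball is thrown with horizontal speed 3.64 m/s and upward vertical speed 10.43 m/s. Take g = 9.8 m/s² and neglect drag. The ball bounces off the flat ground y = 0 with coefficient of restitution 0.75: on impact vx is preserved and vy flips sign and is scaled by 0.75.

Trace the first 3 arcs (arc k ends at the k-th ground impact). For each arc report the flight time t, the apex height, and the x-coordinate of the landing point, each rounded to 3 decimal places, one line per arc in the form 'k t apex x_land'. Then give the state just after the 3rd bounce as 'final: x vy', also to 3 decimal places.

1 3.065 19.620 11.158
2 3.002 11.036 22.083
3 2.251 6.208 30.278
final: 30.278 8.273

Arc 1: start y=14.070, vy=10.430 → t=3.065, apex=19.620, x_land=11.158, impact vy=-19.610
  bounce: vy ← 0.75·19.610 = 14.708
Arc 2: start y=0.000, vy=14.708 → t=3.002, apex=11.036, x_land=22.083, impact vy=-14.708
  bounce: vy ← 0.75·14.708 = 11.031
Arc 3: start y=0.000, vy=11.031 → t=2.251, apex=6.208, x_land=30.278, impact vy=-11.031
  bounce: vy ← 0.75·11.031 = 8.273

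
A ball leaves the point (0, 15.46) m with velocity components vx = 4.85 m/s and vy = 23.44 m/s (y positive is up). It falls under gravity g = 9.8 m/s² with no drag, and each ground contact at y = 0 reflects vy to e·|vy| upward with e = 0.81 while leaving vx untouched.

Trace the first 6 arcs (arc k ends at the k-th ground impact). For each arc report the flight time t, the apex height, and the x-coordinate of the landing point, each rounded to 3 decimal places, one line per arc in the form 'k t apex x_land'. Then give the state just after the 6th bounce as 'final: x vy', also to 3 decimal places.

Arc 1: start y=15.460, vy=23.440 → t=5.371, apex=43.492, x_land=26.050, impact vy=-29.197
  bounce: vy ← 0.81·29.197 = 23.649
Arc 2: start y=0.000, vy=23.649 → t=4.826, apex=28.535, x_land=49.458, impact vy=-23.649
  bounce: vy ← 0.81·23.649 = 19.156
Arc 3: start y=0.000, vy=19.156 → t=3.909, apex=18.722, x_land=68.418, impact vy=-19.156
  bounce: vy ← 0.81·19.156 = 15.516
Arc 4: start y=0.000, vy=15.516 → t=3.167, apex=12.284, x_land=83.776, impact vy=-15.516
  bounce: vy ← 0.81·15.516 = 12.568
Arc 5: start y=0.000, vy=12.568 → t=2.565, apex=8.059, x_land=96.216, impact vy=-12.568
  bounce: vy ← 0.81·12.568 = 10.180
Arc 6: start y=0.000, vy=10.180 → t=2.078, apex=5.288, x_land=106.293, impact vy=-10.180
  bounce: vy ← 0.81·10.180 = 8.246

1 5.371 43.492 26.050
2 4.826 28.535 49.458
3 3.909 18.722 68.418
4 3.167 12.284 83.776
5 2.565 8.059 96.216
6 2.078 5.288 106.293
final: 106.293 8.246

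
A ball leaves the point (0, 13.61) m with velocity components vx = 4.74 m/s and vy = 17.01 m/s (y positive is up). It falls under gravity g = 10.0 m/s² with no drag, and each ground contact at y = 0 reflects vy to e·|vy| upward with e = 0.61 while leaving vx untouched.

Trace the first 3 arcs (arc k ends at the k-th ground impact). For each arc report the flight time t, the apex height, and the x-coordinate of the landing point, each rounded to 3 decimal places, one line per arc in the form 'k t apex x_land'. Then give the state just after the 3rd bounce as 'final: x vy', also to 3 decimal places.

Arc 1: start y=13.610, vy=17.010 → t=4.071, apex=28.077, x_land=19.295, impact vy=-23.697
  bounce: vy ← 0.61·23.697 = 14.455
Arc 2: start y=0.000, vy=14.455 → t=2.891, apex=10.447, x_land=32.998, impact vy=-14.455
  bounce: vy ← 0.61·14.455 = 8.818
Arc 3: start y=0.000, vy=8.818 → t=1.764, apex=3.887, x_land=41.358, impact vy=-8.818
  bounce: vy ← 0.61·8.818 = 5.379

1 4.071 28.077 19.295
2 2.891 10.447 32.998
3 1.764 3.887 41.358
final: 41.358 5.379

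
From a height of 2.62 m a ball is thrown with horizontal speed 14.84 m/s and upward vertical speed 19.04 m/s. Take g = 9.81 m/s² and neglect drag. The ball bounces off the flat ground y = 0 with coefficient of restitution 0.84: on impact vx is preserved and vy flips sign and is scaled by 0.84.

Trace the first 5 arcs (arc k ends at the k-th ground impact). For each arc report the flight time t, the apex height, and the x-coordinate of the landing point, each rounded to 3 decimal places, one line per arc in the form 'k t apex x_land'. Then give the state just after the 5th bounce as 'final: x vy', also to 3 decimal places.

Arc 1: start y=2.620, vy=19.040 → t=4.015, apex=21.097, x_land=59.580, impact vy=-20.345
  bounce: vy ← 0.84·20.345 = 17.090
Arc 2: start y=0.000, vy=17.090 → t=3.484, apex=14.886, x_land=111.285, impact vy=-17.090
  bounce: vy ← 0.84·17.090 = 14.356
Arc 3: start y=0.000, vy=14.356 → t=2.927, apex=10.504, x_land=154.717, impact vy=-14.356
  bounce: vy ← 0.84·14.356 = 12.059
Arc 4: start y=0.000, vy=12.059 → t=2.458, apex=7.411, x_land=191.201, impact vy=-12.059
  bounce: vy ← 0.84·12.059 = 10.129
Arc 5: start y=0.000, vy=10.129 → t=2.065, apex=5.229, x_land=221.847, impact vy=-10.129
  bounce: vy ← 0.84·10.129 = 8.509

1 4.015 21.097 59.580
2 3.484 14.886 111.285
3 2.927 10.504 154.717
4 2.458 7.411 191.201
5 2.065 5.229 221.847
final: 221.847 8.509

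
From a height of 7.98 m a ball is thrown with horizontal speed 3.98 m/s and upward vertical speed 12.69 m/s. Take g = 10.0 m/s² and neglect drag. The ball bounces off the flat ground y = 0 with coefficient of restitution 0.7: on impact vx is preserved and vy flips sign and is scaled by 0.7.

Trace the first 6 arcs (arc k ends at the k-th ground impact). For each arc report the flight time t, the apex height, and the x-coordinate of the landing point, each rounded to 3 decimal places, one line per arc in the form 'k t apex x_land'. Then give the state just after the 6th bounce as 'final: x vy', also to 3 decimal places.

1 3.060 16.032 12.177
2 2.507 7.856 22.155
3 1.755 3.849 29.139
4 1.228 1.886 34.028
5 0.860 0.924 37.450
6 0.602 0.453 39.846
final: 39.846 2.107

Arc 1: start y=7.980, vy=12.690 → t=3.060, apex=16.032, x_land=12.177, impact vy=-17.906
  bounce: vy ← 0.7·17.906 = 12.534
Arc 2: start y=0.000, vy=12.534 → t=2.507, apex=7.856, x_land=22.155, impact vy=-12.534
  bounce: vy ← 0.7·12.534 = 8.774
Arc 3: start y=0.000, vy=8.774 → t=1.755, apex=3.849, x_land=29.139, impact vy=-8.774
  bounce: vy ← 0.7·8.774 = 6.142
Arc 4: start y=0.000, vy=6.142 → t=1.228, apex=1.886, x_land=34.028, impact vy=-6.142
  bounce: vy ← 0.7·6.142 = 4.299
Arc 5: start y=0.000, vy=4.299 → t=0.860, apex=0.924, x_land=37.450, impact vy=-4.299
  bounce: vy ← 0.7·4.299 = 3.010
Arc 6: start y=0.000, vy=3.010 → t=0.602, apex=0.453, x_land=39.846, impact vy=-3.010
  bounce: vy ← 0.7·3.010 = 2.107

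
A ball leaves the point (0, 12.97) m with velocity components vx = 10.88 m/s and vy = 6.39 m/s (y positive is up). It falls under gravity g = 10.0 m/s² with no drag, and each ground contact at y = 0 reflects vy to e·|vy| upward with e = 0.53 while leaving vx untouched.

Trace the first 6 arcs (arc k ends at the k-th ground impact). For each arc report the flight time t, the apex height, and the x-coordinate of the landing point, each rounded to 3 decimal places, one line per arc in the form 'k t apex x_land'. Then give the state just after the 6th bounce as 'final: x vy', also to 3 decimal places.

Arc 1: start y=12.970, vy=6.390 → t=2.372, apex=15.012, x_land=25.804, impact vy=-17.327
  bounce: vy ← 0.53·17.327 = 9.183
Arc 2: start y=0.000, vy=9.183 → t=1.837, apex=4.217, x_land=45.787, impact vy=-9.183
  bounce: vy ← 0.53·9.183 = 4.867
Arc 3: start y=0.000, vy=4.867 → t=0.973, apex=1.184, x_land=56.378, impact vy=-4.867
  bounce: vy ← 0.53·4.867 = 2.580
Arc 4: start y=0.000, vy=2.580 → t=0.516, apex=0.333, x_land=61.992, impact vy=-2.580
  bounce: vy ← 0.53·2.580 = 1.367
Arc 5: start y=0.000, vy=1.367 → t=0.273, apex=0.093, x_land=64.967, impact vy=-1.367
  bounce: vy ← 0.53·1.367 = 0.725
Arc 6: start y=0.000, vy=0.725 → t=0.145, apex=0.026, x_land=66.544, impact vy=-0.725
  bounce: vy ← 0.53·0.725 = 0.384

1 2.372 15.012 25.804
2 1.837 4.217 45.787
3 0.973 1.184 56.378
4 0.516 0.333 61.992
5 0.273 0.093 64.967
6 0.145 0.026 66.544
final: 66.544 0.384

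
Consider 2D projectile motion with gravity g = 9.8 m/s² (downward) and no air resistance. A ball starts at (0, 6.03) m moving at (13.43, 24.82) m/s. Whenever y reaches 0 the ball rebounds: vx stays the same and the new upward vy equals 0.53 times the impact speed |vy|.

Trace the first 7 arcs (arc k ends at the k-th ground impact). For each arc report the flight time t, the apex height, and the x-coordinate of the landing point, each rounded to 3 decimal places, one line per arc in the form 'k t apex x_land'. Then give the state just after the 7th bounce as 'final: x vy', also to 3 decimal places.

1 5.298 37.460 71.147
2 2.931 10.523 110.508
3 1.553 2.956 131.370
4 0.823 0.830 142.426
5 0.436 0.233 148.286
6 0.231 0.066 151.392
7 0.123 0.018 153.038
final: 153.038 0.318

Arc 1: start y=6.030, vy=24.820 → t=5.298, apex=37.460, x_land=71.147, impact vy=-27.097
  bounce: vy ← 0.53·27.097 = 14.361
Arc 2: start y=0.000, vy=14.361 → t=2.931, apex=10.523, x_land=110.508, impact vy=-14.361
  bounce: vy ← 0.53·14.361 = 7.611
Arc 3: start y=0.000, vy=7.611 → t=1.553, apex=2.956, x_land=131.370, impact vy=-7.611
  bounce: vy ← 0.53·7.611 = 4.034
Arc 4: start y=0.000, vy=4.034 → t=0.823, apex=0.830, x_land=142.426, impact vy=-4.034
  bounce: vy ← 0.53·4.034 = 2.138
Arc 5: start y=0.000, vy=2.138 → t=0.436, apex=0.233, x_land=148.286, impact vy=-2.138
  bounce: vy ← 0.53·2.138 = 1.133
Arc 6: start y=0.000, vy=1.133 → t=0.231, apex=0.066, x_land=151.392, impact vy=-1.133
  bounce: vy ← 0.53·1.133 = 0.601
Arc 7: start y=0.000, vy=0.601 → t=0.123, apex=0.018, x_land=153.038, impact vy=-0.601
  bounce: vy ← 0.53·0.601 = 0.318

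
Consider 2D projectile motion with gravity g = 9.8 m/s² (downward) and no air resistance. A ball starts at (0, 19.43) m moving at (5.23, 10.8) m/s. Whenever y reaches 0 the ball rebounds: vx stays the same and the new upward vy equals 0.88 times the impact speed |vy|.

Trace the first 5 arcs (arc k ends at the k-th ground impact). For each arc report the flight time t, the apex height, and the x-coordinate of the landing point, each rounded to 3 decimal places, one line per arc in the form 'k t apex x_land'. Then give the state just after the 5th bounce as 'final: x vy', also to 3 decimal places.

1 3.378 25.381 17.667
2 4.006 19.655 38.616
3 3.525 15.221 57.052
4 3.102 11.787 73.275
5 2.730 9.128 87.551
final: 87.551 11.771

Arc 1: start y=19.430, vy=10.800 → t=3.378, apex=25.381, x_land=17.667, impact vy=-22.304
  bounce: vy ← 0.88·22.304 = 19.628
Arc 2: start y=0.000, vy=19.628 → t=4.006, apex=19.655, x_land=38.616, impact vy=-19.628
  bounce: vy ← 0.88·19.628 = 17.272
Arc 3: start y=0.000, vy=17.272 → t=3.525, apex=15.221, x_land=57.052, impact vy=-17.272
  bounce: vy ← 0.88·17.272 = 15.200
Arc 4: start y=0.000, vy=15.200 → t=3.102, apex=11.787, x_land=73.275, impact vy=-15.200
  bounce: vy ← 0.88·15.200 = 13.376
Arc 5: start y=0.000, vy=13.376 → t=2.730, apex=9.128, x_land=87.551, impact vy=-13.376
  bounce: vy ← 0.88·13.376 = 11.771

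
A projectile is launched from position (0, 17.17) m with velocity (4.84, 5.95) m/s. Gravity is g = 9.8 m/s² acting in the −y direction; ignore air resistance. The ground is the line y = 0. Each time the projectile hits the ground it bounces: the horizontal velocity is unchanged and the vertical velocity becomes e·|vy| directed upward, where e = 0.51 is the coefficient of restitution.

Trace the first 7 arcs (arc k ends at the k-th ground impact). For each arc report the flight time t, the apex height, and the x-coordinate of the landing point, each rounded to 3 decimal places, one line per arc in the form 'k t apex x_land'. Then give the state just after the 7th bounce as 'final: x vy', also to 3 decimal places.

Arc 1: start y=17.170, vy=5.950 → t=2.575, apex=18.976, x_land=12.463, impact vy=-19.286
  bounce: vy ← 0.51·19.286 = 9.836
Arc 2: start y=0.000, vy=9.836 → t=2.007, apex=4.936, x_land=22.179, impact vy=-9.836
  bounce: vy ← 0.51·9.836 = 5.016
Arc 3: start y=0.000, vy=5.016 → t=1.024, apex=1.284, x_land=27.133, impact vy=-5.016
  bounce: vy ← 0.51·5.016 = 2.558
Arc 4: start y=0.000, vy=2.558 → t=0.522, apex=0.334, x_land=29.660, impact vy=-2.558
  bounce: vy ← 0.51·2.558 = 1.305
Arc 5: start y=0.000, vy=1.305 → t=0.266, apex=0.087, x_land=30.949, impact vy=-1.305
  bounce: vy ← 0.51·1.305 = 0.665
Arc 6: start y=0.000, vy=0.665 → t=0.136, apex=0.023, x_land=31.606, impact vy=-0.665
  bounce: vy ← 0.51·0.665 = 0.339
Arc 7: start y=0.000, vy=0.339 → t=0.069, apex=0.006, x_land=31.941, impact vy=-0.339
  bounce: vy ← 0.51·0.339 = 0.173

1 2.575 18.976 12.463
2 2.007 4.936 22.179
3 1.024 1.284 27.133
4 0.522 0.334 29.660
5 0.266 0.087 30.949
6 0.136 0.023 31.606
7 0.069 0.006 31.941
final: 31.941 0.173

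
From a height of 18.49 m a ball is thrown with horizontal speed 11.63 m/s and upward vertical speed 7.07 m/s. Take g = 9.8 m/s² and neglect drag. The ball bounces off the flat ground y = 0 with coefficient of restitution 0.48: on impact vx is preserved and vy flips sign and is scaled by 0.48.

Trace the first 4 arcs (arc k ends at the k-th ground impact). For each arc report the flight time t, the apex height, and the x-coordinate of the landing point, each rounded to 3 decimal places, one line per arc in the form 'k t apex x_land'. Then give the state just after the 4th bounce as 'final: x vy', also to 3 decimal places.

1 2.794 21.040 32.490
2 1.989 4.848 55.625
3 0.955 1.117 66.730
4 0.458 0.257 72.061
final: 72.061 1.078

Arc 1: start y=18.490, vy=7.070 → t=2.794, apex=21.040, x_land=32.490, impact vy=-20.307
  bounce: vy ← 0.48·20.307 = 9.748
Arc 2: start y=0.000, vy=9.748 → t=1.989, apex=4.848, x_land=55.625, impact vy=-9.748
  bounce: vy ← 0.48·9.748 = 4.679
Arc 3: start y=0.000, vy=4.679 → t=0.955, apex=1.117, x_land=66.730, impact vy=-4.679
  bounce: vy ← 0.48·4.679 = 2.246
Arc 4: start y=0.000, vy=2.246 → t=0.458, apex=0.257, x_land=72.061, impact vy=-2.246
  bounce: vy ← 0.48·2.246 = 1.078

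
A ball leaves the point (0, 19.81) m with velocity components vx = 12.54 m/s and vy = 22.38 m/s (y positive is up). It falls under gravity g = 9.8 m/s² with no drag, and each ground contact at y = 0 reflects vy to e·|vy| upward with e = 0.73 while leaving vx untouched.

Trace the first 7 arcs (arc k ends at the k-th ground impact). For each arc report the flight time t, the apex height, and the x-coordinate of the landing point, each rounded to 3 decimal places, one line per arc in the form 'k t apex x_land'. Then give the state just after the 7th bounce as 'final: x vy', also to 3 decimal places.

1 5.326 45.364 66.793
2 4.442 24.175 122.500
3 3.243 12.883 163.166
4 2.367 6.865 192.852
5 1.728 3.658 214.523
6 1.262 1.950 230.343
7 0.921 1.039 241.891
final: 241.891 3.294

Arc 1: start y=19.810, vy=22.380 → t=5.326, apex=45.364, x_land=66.793, impact vy=-29.818
  bounce: vy ← 0.73·29.818 = 21.767
Arc 2: start y=0.000, vy=21.767 → t=4.442, apex=24.175, x_land=122.500, impact vy=-21.767
  bounce: vy ← 0.73·21.767 = 15.890
Arc 3: start y=0.000, vy=15.890 → t=3.243, apex=12.883, x_land=163.166, impact vy=-15.890
  bounce: vy ← 0.73·15.890 = 11.600
Arc 4: start y=0.000, vy=11.600 → t=2.367, apex=6.865, x_land=192.852, impact vy=-11.600
  bounce: vy ← 0.73·11.600 = 8.468
Arc 5: start y=0.000, vy=8.468 → t=1.728, apex=3.658, x_land=214.523, impact vy=-8.468
  bounce: vy ← 0.73·8.468 = 6.182
Arc 6: start y=0.000, vy=6.182 → t=1.262, apex=1.950, x_land=230.343, impact vy=-6.182
  bounce: vy ← 0.73·6.182 = 4.513
Arc 7: start y=0.000, vy=4.513 → t=0.921, apex=1.039, x_land=241.891, impact vy=-4.513
  bounce: vy ← 0.73·4.513 = 3.294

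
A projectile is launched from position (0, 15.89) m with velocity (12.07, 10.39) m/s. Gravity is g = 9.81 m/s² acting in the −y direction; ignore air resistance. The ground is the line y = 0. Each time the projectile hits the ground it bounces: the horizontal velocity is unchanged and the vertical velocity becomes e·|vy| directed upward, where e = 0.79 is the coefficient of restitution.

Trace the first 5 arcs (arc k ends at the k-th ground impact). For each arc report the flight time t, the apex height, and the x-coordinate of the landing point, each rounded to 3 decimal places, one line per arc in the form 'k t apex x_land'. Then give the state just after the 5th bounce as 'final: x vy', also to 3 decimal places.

1 3.147 21.392 37.990
2 3.300 13.351 77.817
3 2.607 8.332 109.280
4 2.059 5.200 134.135
5 1.627 3.245 153.771
final: 153.771 6.304

Arc 1: start y=15.890, vy=10.390 → t=3.147, apex=21.392, x_land=37.990, impact vy=-20.487
  bounce: vy ← 0.79·20.487 = 16.185
Arc 2: start y=0.000, vy=16.185 → t=3.300, apex=13.351, x_land=77.817, impact vy=-16.185
  bounce: vy ← 0.79·16.185 = 12.786
Arc 3: start y=0.000, vy=12.786 → t=2.607, apex=8.332, x_land=109.280, impact vy=-12.786
  bounce: vy ← 0.79·12.786 = 10.101
Arc 4: start y=0.000, vy=10.101 → t=2.059, apex=5.200, x_land=134.135, impact vy=-10.101
  bounce: vy ← 0.79·10.101 = 7.980
Arc 5: start y=0.000, vy=7.980 → t=1.627, apex=3.245, x_land=153.771, impact vy=-7.980
  bounce: vy ← 0.79·7.980 = 6.304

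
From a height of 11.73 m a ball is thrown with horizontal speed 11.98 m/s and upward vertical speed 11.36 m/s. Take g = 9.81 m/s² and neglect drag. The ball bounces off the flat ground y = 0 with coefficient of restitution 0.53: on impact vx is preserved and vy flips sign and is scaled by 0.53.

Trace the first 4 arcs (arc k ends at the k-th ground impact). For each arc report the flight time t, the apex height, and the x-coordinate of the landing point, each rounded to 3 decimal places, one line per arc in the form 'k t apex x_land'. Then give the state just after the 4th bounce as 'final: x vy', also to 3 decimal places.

1 3.090 18.307 37.018
2 2.048 5.143 61.551
3 1.085 1.445 74.554
4 0.575 0.406 81.445
final: 81.445 1.495

Arc 1: start y=11.730, vy=11.360 → t=3.090, apex=18.307, x_land=37.018, impact vy=-18.952
  bounce: vy ← 0.53·18.952 = 10.045
Arc 2: start y=0.000, vy=10.045 → t=2.048, apex=5.143, x_land=61.551, impact vy=-10.045
  bounce: vy ← 0.53·10.045 = 5.324
Arc 3: start y=0.000, vy=5.324 → t=1.085, apex=1.445, x_land=74.554, impact vy=-5.324
  bounce: vy ← 0.53·5.324 = 2.822
Arc 4: start y=0.000, vy=2.822 → t=0.575, apex=0.406, x_land=81.445, impact vy=-2.822
  bounce: vy ← 0.53·2.822 = 1.495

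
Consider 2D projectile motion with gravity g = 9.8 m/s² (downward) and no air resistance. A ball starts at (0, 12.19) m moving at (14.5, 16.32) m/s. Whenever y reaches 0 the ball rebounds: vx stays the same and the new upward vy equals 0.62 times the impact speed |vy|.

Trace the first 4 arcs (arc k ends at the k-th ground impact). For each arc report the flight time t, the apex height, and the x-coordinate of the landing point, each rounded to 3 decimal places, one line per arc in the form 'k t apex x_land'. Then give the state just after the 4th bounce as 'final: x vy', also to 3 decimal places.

Arc 1: start y=12.190, vy=16.320 → t=3.959, apex=25.779, x_land=57.405, impact vy=-22.478
  bounce: vy ← 0.62·22.478 = 13.936
Arc 2: start y=0.000, vy=13.936 → t=2.844, apex=9.909, x_land=98.646, impact vy=-13.936
  bounce: vy ← 0.62·13.936 = 8.641
Arc 3: start y=0.000, vy=8.641 → t=1.763, apex=3.809, x_land=124.215, impact vy=-8.641
  bounce: vy ← 0.62·8.641 = 5.357
Arc 4: start y=0.000, vy=5.357 → t=1.093, apex=1.464, x_land=140.068, impact vy=-5.357
  bounce: vy ← 0.62·5.357 = 3.321

1 3.959 25.779 57.405
2 2.844 9.909 98.646
3 1.763 3.809 124.215
4 1.093 1.464 140.068
final: 140.068 3.321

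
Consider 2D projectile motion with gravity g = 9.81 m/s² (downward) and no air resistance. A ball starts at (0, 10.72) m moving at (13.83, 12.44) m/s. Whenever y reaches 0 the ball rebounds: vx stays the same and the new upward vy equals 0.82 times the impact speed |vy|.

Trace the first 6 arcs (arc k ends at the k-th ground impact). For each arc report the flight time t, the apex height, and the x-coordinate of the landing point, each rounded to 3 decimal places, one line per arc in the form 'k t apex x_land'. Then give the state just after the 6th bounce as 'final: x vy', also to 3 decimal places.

1 3.216 18.608 44.475
2 3.194 12.512 88.651
3 2.619 8.413 124.876
4 2.148 5.657 154.580
5 1.761 3.804 178.938
6 1.444 2.558 198.911
final: 198.911 5.809

Arc 1: start y=10.720, vy=12.440 → t=3.216, apex=18.608, x_land=44.475, impact vy=-19.107
  bounce: vy ← 0.82·19.107 = 15.668
Arc 2: start y=0.000, vy=15.668 → t=3.194, apex=12.512, x_land=88.651, impact vy=-15.668
  bounce: vy ← 0.82·15.668 = 12.848
Arc 3: start y=0.000, vy=12.848 → t=2.619, apex=8.413, x_land=124.876, impact vy=-12.848
  bounce: vy ← 0.82·12.848 = 10.535
Arc 4: start y=0.000, vy=10.535 → t=2.148, apex=5.657, x_land=154.580, impact vy=-10.535
  bounce: vy ← 0.82·10.535 = 8.639
Arc 5: start y=0.000, vy=8.639 → t=1.761, apex=3.804, x_land=178.938, impact vy=-8.639
  bounce: vy ← 0.82·8.639 = 7.084
Arc 6: start y=0.000, vy=7.084 → t=1.444, apex=2.558, x_land=198.911, impact vy=-7.084
  bounce: vy ← 0.82·7.084 = 5.809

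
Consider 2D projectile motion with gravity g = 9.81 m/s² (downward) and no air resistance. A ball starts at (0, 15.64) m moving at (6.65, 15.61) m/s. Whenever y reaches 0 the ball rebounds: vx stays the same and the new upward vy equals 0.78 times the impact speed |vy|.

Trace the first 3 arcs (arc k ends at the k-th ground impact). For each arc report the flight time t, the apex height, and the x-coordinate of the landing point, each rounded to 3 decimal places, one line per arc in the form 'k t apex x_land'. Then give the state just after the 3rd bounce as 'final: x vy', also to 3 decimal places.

1 3.983 28.060 26.487
2 3.731 17.071 51.299
3 2.910 10.386 70.653
final: 70.653 11.135

Arc 1: start y=15.640, vy=15.610 → t=3.983, apex=28.060, x_land=26.487, impact vy=-23.463
  bounce: vy ← 0.78·23.463 = 18.301
Arc 2: start y=0.000, vy=18.301 → t=3.731, apex=17.071, x_land=51.299, impact vy=-18.301
  bounce: vy ← 0.78·18.301 = 14.275
Arc 3: start y=0.000, vy=14.275 → t=2.910, apex=10.386, x_land=70.653, impact vy=-14.275
  bounce: vy ← 0.78·14.275 = 11.135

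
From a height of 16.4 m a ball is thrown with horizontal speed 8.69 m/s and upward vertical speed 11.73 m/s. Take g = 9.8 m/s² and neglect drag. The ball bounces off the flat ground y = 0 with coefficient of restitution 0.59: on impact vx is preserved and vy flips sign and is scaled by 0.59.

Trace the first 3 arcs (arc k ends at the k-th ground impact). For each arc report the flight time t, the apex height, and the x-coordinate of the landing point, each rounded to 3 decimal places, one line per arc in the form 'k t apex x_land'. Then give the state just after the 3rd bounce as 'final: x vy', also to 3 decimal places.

Arc 1: start y=16.400, vy=11.730 → t=3.383, apex=23.420, x_land=29.400, impact vy=-21.425
  bounce: vy ← 0.59·21.425 = 12.641
Arc 2: start y=0.000, vy=12.641 → t=2.580, apex=8.153, x_land=51.818, impact vy=-12.641
  bounce: vy ← 0.59·12.641 = 7.458
Arc 3: start y=0.000, vy=7.458 → t=1.522, apex=2.838, x_land=65.044, impact vy=-7.458
  bounce: vy ← 0.59·7.458 = 4.400

1 3.383 23.420 29.400
2 2.580 8.153 51.818
3 1.522 2.838 65.044
final: 65.044 4.400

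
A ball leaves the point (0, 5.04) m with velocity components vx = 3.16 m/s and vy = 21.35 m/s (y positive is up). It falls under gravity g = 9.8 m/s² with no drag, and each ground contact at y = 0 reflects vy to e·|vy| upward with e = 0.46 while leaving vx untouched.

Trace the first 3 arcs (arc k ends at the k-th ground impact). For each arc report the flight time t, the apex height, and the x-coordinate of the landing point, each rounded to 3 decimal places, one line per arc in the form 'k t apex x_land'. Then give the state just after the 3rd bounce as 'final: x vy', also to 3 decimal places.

Arc 1: start y=5.040, vy=21.350 → t=4.582, apex=28.296, x_land=14.478, impact vy=-23.550
  bounce: vy ← 0.46·23.550 = 10.833
Arc 2: start y=0.000, vy=10.833 → t=2.211, apex=5.987, x_land=21.464, impact vy=-10.833
  bounce: vy ← 0.46·10.833 = 4.983
Arc 3: start y=0.000, vy=4.983 → t=1.017, apex=1.267, x_land=24.678, impact vy=-4.983
  bounce: vy ← 0.46·4.983 = 2.292

1 4.582 28.296 14.478
2 2.211 5.987 21.464
3 1.017 1.267 24.678
final: 24.678 2.292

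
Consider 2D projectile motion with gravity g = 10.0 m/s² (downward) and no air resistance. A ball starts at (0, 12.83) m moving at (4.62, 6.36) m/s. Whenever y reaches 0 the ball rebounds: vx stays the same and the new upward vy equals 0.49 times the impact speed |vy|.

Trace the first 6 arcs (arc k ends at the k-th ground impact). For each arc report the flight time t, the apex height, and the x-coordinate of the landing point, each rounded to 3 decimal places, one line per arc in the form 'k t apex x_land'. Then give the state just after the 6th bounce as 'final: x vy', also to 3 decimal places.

Arc 1: start y=12.830, vy=6.360 → t=2.360, apex=14.852, x_land=10.901, impact vy=-17.235
  bounce: vy ← 0.49·17.235 = 8.445
Arc 2: start y=0.000, vy=8.445 → t=1.689, apex=3.566, x_land=18.704, impact vy=-8.445
  bounce: vy ← 0.49·8.445 = 4.138
Arc 3: start y=0.000, vy=4.138 → t=0.828, apex=0.856, x_land=22.528, impact vy=-4.138
  bounce: vy ← 0.49·4.138 = 2.028
Arc 4: start y=0.000, vy=2.028 → t=0.406, apex=0.206, x_land=24.402, impact vy=-2.028
  bounce: vy ← 0.49·2.028 = 0.994
Arc 5: start y=0.000, vy=0.994 → t=0.199, apex=0.049, x_land=25.320, impact vy=-0.994
  bounce: vy ← 0.49·0.994 = 0.487
Arc 6: start y=0.000, vy=0.487 → t=0.097, apex=0.012, x_land=25.769, impact vy=-0.487
  bounce: vy ← 0.49·0.487 = 0.239

1 2.360 14.852 10.901
2 1.689 3.566 18.704
3 0.828 0.856 22.528
4 0.406 0.206 24.402
5 0.199 0.049 25.320
6 0.097 0.012 25.769
final: 25.769 0.239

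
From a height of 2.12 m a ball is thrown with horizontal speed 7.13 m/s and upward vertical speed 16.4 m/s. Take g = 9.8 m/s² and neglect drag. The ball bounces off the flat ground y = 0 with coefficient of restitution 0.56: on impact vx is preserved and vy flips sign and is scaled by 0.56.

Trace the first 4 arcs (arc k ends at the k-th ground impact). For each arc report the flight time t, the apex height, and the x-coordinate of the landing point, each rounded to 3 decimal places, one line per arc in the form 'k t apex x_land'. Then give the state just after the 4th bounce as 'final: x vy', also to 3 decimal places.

1 3.472 15.842 24.752
2 2.014 4.968 39.111
3 1.128 1.558 47.152
4 0.632 0.489 51.655
final: 51.655 1.733

Arc 1: start y=2.120, vy=16.400 → t=3.472, apex=15.842, x_land=24.752, impact vy=-17.621
  bounce: vy ← 0.56·17.621 = 9.868
Arc 2: start y=0.000, vy=9.868 → t=2.014, apex=4.968, x_land=39.111, impact vy=-9.868
  bounce: vy ← 0.56·9.868 = 5.526
Arc 3: start y=0.000, vy=5.526 → t=1.128, apex=1.558, x_land=47.152, impact vy=-5.526
  bounce: vy ← 0.56·5.526 = 3.095
Arc 4: start y=0.000, vy=3.095 → t=0.632, apex=0.489, x_land=51.655, impact vy=-3.095
  bounce: vy ← 0.56·3.095 = 1.733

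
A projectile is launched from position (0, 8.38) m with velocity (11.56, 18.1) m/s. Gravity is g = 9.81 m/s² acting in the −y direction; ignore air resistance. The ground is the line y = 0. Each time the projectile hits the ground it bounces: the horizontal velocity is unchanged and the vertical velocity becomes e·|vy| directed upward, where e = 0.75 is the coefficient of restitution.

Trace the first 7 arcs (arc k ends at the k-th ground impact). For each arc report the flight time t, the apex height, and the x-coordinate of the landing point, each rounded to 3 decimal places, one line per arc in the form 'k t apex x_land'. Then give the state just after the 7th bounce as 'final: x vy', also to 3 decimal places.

1 4.106 25.078 47.467
2 3.392 14.106 86.675
3 2.544 7.935 116.081
4 1.908 4.463 138.136
5 1.431 2.511 154.677
6 1.073 1.412 167.082
7 0.805 0.794 176.387
final: 176.387 2.961

Arc 1: start y=8.380, vy=18.100 → t=4.106, apex=25.078, x_land=47.467, impact vy=-22.182
  bounce: vy ← 0.75·22.182 = 16.636
Arc 2: start y=0.000, vy=16.636 → t=3.392, apex=14.106, x_land=86.675, impact vy=-16.636
  bounce: vy ← 0.75·16.636 = 12.477
Arc 3: start y=0.000, vy=12.477 → t=2.544, apex=7.935, x_land=116.081, impact vy=-12.477
  bounce: vy ← 0.75·12.477 = 9.358
Arc 4: start y=0.000, vy=9.358 → t=1.908, apex=4.463, x_land=138.136, impact vy=-9.358
  bounce: vy ← 0.75·9.358 = 7.018
Arc 5: start y=0.000, vy=7.018 → t=1.431, apex=2.511, x_land=154.677, impact vy=-7.018
  bounce: vy ← 0.75·7.018 = 5.264
Arc 6: start y=0.000, vy=5.264 → t=1.073, apex=1.412, x_land=167.082, impact vy=-5.264
  bounce: vy ← 0.75·5.264 = 3.948
Arc 7: start y=0.000, vy=3.948 → t=0.805, apex=0.794, x_land=176.387, impact vy=-3.948
  bounce: vy ← 0.75·3.948 = 2.961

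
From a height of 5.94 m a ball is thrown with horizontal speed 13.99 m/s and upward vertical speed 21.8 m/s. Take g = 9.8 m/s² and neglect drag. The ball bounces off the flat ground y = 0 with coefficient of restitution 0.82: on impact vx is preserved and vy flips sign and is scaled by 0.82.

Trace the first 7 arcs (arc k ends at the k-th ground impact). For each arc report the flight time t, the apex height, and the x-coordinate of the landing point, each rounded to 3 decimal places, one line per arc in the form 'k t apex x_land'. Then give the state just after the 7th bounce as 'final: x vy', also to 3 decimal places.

1 4.707 30.187 65.845
2 4.071 20.298 122.792
3 3.338 13.648 169.489
4 2.737 9.177 207.780
5 2.244 6.171 239.179
6 1.840 4.149 264.926
7 1.509 2.790 286.039
final: 286.039 6.064

Arc 1: start y=5.940, vy=21.800 → t=4.707, apex=30.187, x_land=65.845, impact vy=-24.324
  bounce: vy ← 0.82·24.324 = 19.946
Arc 2: start y=0.000, vy=19.946 → t=4.071, apex=20.298, x_land=122.792, impact vy=-19.946
  bounce: vy ← 0.82·19.946 = 16.356
Arc 3: start y=0.000, vy=16.356 → t=3.338, apex=13.648, x_land=169.489, impact vy=-16.356
  bounce: vy ← 0.82·16.356 = 13.412
Arc 4: start y=0.000, vy=13.412 → t=2.737, apex=9.177, x_land=207.780, impact vy=-13.412
  bounce: vy ← 0.82·13.412 = 10.997
Arc 5: start y=0.000, vy=10.997 → t=2.244, apex=6.171, x_land=239.179, impact vy=-10.997
  bounce: vy ← 0.82·10.997 = 9.018
Arc 6: start y=0.000, vy=9.018 → t=1.840, apex=4.149, x_land=264.926, impact vy=-9.018
  bounce: vy ← 0.82·9.018 = 7.395
Arc 7: start y=0.000, vy=7.395 → t=1.509, apex=2.790, x_land=286.039, impact vy=-7.395
  bounce: vy ← 0.82·7.395 = 6.064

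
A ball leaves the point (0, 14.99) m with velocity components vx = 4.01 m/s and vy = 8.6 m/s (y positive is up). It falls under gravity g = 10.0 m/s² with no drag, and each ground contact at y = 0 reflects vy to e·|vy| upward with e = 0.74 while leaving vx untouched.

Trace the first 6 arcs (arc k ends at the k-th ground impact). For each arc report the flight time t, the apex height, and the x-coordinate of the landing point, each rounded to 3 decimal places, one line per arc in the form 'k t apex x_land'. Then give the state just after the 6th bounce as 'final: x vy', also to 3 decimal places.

Arc 1: start y=14.990, vy=8.600 → t=2.793, apex=18.688, x_land=11.201, impact vy=-19.333
  bounce: vy ← 0.74·19.333 = 14.306
Arc 2: start y=0.000, vy=14.306 → t=2.861, apex=10.234, x_land=22.675, impact vy=-14.306
  bounce: vy ← 0.74·14.306 = 10.587
Arc 3: start y=0.000, vy=10.587 → t=2.117, apex=5.604, x_land=31.165, impact vy=-10.587
  bounce: vy ← 0.74·10.587 = 7.834
Arc 4: start y=0.000, vy=7.834 → t=1.567, apex=3.069, x_land=37.448, impact vy=-7.834
  bounce: vy ← 0.74·7.834 = 5.797
Arc 5: start y=0.000, vy=5.797 → t=1.159, apex=1.680, x_land=42.098, impact vy=-5.797
  bounce: vy ← 0.74·5.797 = 4.290
Arc 6: start y=0.000, vy=4.290 → t=0.858, apex=0.920, x_land=45.538, impact vy=-4.290
  bounce: vy ← 0.74·4.290 = 3.175

1 2.793 18.688 11.201
2 2.861 10.234 22.675
3 2.117 5.604 31.165
4 1.567 3.069 37.448
5 1.159 1.680 42.098
6 0.858 0.920 45.538
final: 45.538 3.175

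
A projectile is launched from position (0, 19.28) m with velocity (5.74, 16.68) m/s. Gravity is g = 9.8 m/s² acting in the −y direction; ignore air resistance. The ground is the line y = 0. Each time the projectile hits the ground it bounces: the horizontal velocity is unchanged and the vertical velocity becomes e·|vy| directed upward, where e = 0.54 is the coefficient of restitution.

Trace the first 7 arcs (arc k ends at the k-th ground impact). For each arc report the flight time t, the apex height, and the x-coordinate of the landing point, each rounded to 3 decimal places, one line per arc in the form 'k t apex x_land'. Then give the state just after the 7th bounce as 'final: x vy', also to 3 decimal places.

1 4.316 33.475 24.773
2 2.823 9.761 40.976
3 1.524 2.846 49.725
4 0.823 0.830 54.450
5 0.444 0.242 57.002
6 0.240 0.071 58.379
7 0.130 0.021 59.123
final: 59.123 0.343

Arc 1: start y=19.280, vy=16.680 → t=4.316, apex=33.475, x_land=24.773, impact vy=-25.615
  bounce: vy ← 0.54·25.615 = 13.832
Arc 2: start y=0.000, vy=13.832 → t=2.823, apex=9.761, x_land=40.976, impact vy=-13.832
  bounce: vy ← 0.54·13.832 = 7.469
Arc 3: start y=0.000, vy=7.469 → t=1.524, apex=2.846, x_land=49.725, impact vy=-7.469
  bounce: vy ← 0.54·7.469 = 4.033
Arc 4: start y=0.000, vy=4.033 → t=0.823, apex=0.830, x_land=54.450, impact vy=-4.033
  bounce: vy ← 0.54·4.033 = 2.178
Arc 5: start y=0.000, vy=2.178 → t=0.444, apex=0.242, x_land=57.002, impact vy=-2.178
  bounce: vy ← 0.54·2.178 = 1.176
Arc 6: start y=0.000, vy=1.176 → t=0.240, apex=0.071, x_land=58.379, impact vy=-1.176
  bounce: vy ← 0.54·1.176 = 0.635
Arc 7: start y=0.000, vy=0.635 → t=0.130, apex=0.021, x_land=59.123, impact vy=-0.635
  bounce: vy ← 0.54·0.635 = 0.343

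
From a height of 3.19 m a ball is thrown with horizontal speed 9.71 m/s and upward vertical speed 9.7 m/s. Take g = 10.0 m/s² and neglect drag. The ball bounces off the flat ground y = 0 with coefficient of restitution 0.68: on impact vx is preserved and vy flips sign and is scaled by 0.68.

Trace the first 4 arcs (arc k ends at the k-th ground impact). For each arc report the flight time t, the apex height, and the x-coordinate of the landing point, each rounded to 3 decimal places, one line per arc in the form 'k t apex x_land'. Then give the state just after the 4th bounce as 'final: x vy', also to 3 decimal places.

1 2.227 7.894 21.620
2 1.709 3.650 38.213
3 1.162 1.688 49.497
4 0.790 0.781 57.169
final: 57.169 2.687

Arc 1: start y=3.190, vy=9.700 → t=2.227, apex=7.894, x_land=21.620, impact vy=-12.565
  bounce: vy ← 0.68·12.565 = 8.544
Arc 2: start y=0.000, vy=8.544 → t=1.709, apex=3.650, x_land=38.213, impact vy=-8.544
  bounce: vy ← 0.68·8.544 = 5.810
Arc 3: start y=0.000, vy=5.810 → t=1.162, apex=1.688, x_land=49.497, impact vy=-5.810
  bounce: vy ← 0.68·5.810 = 3.951
Arc 4: start y=0.000, vy=3.951 → t=0.790, apex=0.781, x_land=57.169, impact vy=-3.951
  bounce: vy ← 0.68·3.951 = 2.687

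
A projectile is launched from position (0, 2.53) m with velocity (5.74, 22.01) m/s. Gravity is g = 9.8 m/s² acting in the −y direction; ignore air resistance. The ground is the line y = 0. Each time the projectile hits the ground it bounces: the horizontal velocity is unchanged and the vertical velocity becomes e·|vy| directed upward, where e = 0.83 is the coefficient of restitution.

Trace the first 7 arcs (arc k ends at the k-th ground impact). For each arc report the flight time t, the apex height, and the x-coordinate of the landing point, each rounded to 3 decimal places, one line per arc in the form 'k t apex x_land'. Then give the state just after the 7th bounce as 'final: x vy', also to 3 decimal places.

Arc 1: start y=2.530, vy=22.010 → t=4.604, apex=27.246, x_land=26.427, impact vy=-23.109
  bounce: vy ← 0.83·23.109 = 19.181
Arc 2: start y=0.000, vy=19.181 → t=3.914, apex=18.770, x_land=48.895, impact vy=-19.181
  bounce: vy ← 0.83·19.181 = 15.920
Arc 3: start y=0.000, vy=15.920 → t=3.249, apex=12.931, x_land=67.544, impact vy=-15.920
  bounce: vy ← 0.83·15.920 = 13.213
Arc 4: start y=0.000, vy=13.213 → t=2.697, apex=8.908, x_land=83.023, impact vy=-13.213
  bounce: vy ← 0.83·13.213 = 10.967
Arc 5: start y=0.000, vy=10.967 → t=2.238, apex=6.137, x_land=95.870, impact vy=-10.967
  bounce: vy ← 0.83·10.967 = 9.103
Arc 6: start y=0.000, vy=9.103 → t=1.858, apex=4.228, x_land=106.533, impact vy=-9.103
  bounce: vy ← 0.83·9.103 = 7.555
Arc 7: start y=0.000, vy=7.555 → t=1.542, apex=2.912, x_land=115.384, impact vy=-7.555
  bounce: vy ← 0.83·7.555 = 6.271

1 4.604 27.246 26.427
2 3.914 18.770 48.895
3 3.249 12.931 67.544
4 2.697 8.908 83.023
5 2.238 6.137 95.870
6 1.858 4.228 106.533
7 1.542 2.912 115.384
final: 115.384 6.271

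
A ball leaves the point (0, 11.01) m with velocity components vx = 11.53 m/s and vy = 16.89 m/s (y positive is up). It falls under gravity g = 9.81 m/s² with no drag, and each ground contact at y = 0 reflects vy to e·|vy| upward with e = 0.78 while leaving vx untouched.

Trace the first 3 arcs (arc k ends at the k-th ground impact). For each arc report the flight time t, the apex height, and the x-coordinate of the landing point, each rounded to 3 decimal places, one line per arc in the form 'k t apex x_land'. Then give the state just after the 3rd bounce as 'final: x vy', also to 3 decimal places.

1 4.004 25.550 46.166
2 3.560 15.545 87.218
3 2.777 9.457 119.238
final: 119.238 10.625

Arc 1: start y=11.010, vy=16.890 → t=4.004, apex=25.550, x_land=46.166, impact vy=-22.389
  bounce: vy ← 0.78·22.389 = 17.464
Arc 2: start y=0.000, vy=17.464 → t=3.560, apex=15.545, x_land=87.218, impact vy=-17.464
  bounce: vy ← 0.78·17.464 = 13.622
Arc 3: start y=0.000, vy=13.622 → t=2.777, apex=9.457, x_land=119.238, impact vy=-13.622
  bounce: vy ← 0.78·13.622 = 10.625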